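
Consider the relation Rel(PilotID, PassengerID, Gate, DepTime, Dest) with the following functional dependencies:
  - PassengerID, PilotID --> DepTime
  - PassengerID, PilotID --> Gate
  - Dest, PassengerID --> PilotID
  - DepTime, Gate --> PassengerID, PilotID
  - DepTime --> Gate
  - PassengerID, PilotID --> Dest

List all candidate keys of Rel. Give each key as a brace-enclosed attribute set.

{DepTime}, {Dest, PassengerID}, {PassengerID, PilotID}

{DepTime}⁺ = {DepTime, Dest, Gate, PassengerID, PilotID}, which is every attribute, so {DepTime} is a candidate key.
{Dest, PassengerID}⁺ = {DepTime, Dest, Gate, PassengerID, PilotID}, which is every attribute, so {Dest, PassengerID} is a candidate key.
{PassengerID, PilotID}⁺ = {DepTime, Dest, Gate, PassengerID, PilotID}, which is every attribute, so {PassengerID, PilotID} is a candidate key.
Any other superkey properly contains one of these, so there are no further candidate keys.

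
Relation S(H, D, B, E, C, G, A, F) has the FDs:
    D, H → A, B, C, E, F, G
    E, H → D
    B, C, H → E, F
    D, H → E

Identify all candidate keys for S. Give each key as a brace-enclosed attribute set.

No FD produces {H}, so it must be in every candidate key.
{D, H}⁺ = {A, B, C, D, E, F, G, H}, which is every attribute, so {D, H} is a candidate key.
{E, H}⁺ = {A, B, C, D, E, F, G, H}, which is every attribute, so {E, H} is a candidate key.
{B, C, H}⁺ = {A, B, C, D, E, F, G, H}, which is every attribute, so {B, C, H} is a candidate key.
These are minimal and exhaustive — every other superkey contains one of them.

{B, C, H}, {D, H}, {E, H}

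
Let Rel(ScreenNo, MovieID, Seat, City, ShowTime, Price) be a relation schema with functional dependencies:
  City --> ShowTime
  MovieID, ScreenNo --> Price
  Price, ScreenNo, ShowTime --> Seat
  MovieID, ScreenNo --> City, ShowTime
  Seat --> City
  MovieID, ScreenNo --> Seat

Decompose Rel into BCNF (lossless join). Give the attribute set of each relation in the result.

Candidate key of the original relation: {MovieID, ScreenNo}.
Within {City, MovieID, Price, ScreenNo, Seat, ShowTime}: {City}⁺ ∩ {City, MovieID, Price, ScreenNo, Seat, ShowTime} = {City, ShowTime}, not the whole set, so City --> ShowTime violates BCNF; decompose into {City, ShowTime} and {City, MovieID, Price, ScreenNo, Seat}.
{City, ShowTime} has no BCNF violation.
Within {City, MovieID, Price, ScreenNo, Seat}: {Seat}⁺ ∩ {City, MovieID, Price, ScreenNo, Seat} = {City, Seat}, not the whole set, so Seat --> City violates BCNF; decompose into {City, Seat} and {MovieID, Price, ScreenNo, Seat}.
{City, Seat} has no BCNF violation.
{MovieID, Price, ScreenNo, Seat} has no BCNF violation.

{City, Seat}; {City, ShowTime}; {MovieID, Price, ScreenNo, Seat}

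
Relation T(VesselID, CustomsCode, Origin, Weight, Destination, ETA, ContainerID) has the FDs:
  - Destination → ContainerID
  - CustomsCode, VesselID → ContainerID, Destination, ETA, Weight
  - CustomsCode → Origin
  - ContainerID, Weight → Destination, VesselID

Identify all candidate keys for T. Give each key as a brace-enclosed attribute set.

No FD produces {CustomsCode}, so it must be in every candidate key.
{CustomsCode, VesselID}⁺ = {ContainerID, CustomsCode, Destination, ETA, Origin, VesselID, Weight}, which is every attribute, so {CustomsCode, VesselID} is a candidate key.
{ContainerID, CustomsCode, Weight}⁺ = {ContainerID, CustomsCode, Destination, ETA, Origin, VesselID, Weight}, which is every attribute, so {ContainerID, CustomsCode, Weight} is a candidate key.
{CustomsCode, Destination, Weight}⁺ = {ContainerID, CustomsCode, Destination, ETA, Origin, VesselID, Weight}, which is every attribute, so {CustomsCode, Destination, Weight} is a candidate key.
Any other superkey properly contains one of these, so there are no further candidate keys.

{ContainerID, CustomsCode, Weight}, {CustomsCode, Destination, Weight}, {CustomsCode, VesselID}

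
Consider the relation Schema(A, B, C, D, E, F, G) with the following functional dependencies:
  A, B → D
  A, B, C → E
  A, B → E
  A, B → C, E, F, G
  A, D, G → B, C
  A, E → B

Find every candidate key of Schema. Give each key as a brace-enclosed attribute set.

Attributes never on any right-hand side: {A} — every candidate key must contain it.
{A, B}⁺ = {A, B, C, D, E, F, G}, which is every attribute, so {A, B} is a candidate key.
{A, E}⁺ = {A, B, C, D, E, F, G}, which is every attribute, so {A, E} is a candidate key.
{A, D, G}⁺ = {A, B, C, D, E, F, G}, which is every attribute, so {A, D, G} is a candidate key.
No proper subset of any of these is a key, and no other minimal superkey exists.

{A, B}, {A, D, G}, {A, E}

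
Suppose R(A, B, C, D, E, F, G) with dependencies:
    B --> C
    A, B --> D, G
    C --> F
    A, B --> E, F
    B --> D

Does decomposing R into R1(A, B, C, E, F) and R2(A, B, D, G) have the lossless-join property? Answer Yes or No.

R1 ∩ R2 = {A, B}; its closure under F is {A, B, C, D, E, F, G}.
This includes all of R1, so the common attributes are a superkey of R1 — the join is lossless.

Yes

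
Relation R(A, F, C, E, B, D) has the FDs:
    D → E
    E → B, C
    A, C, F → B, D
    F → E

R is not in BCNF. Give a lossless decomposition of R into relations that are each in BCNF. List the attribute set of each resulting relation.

Candidate key of the original relation: {A, F}.
In {A, B, C, D, E, F}, {D} is not a superkey ({D}⁺ restricted to this set is {B, C, D, E}), so split on D → B, C, E into {B, C, D, E} and {A, D, F}.
In {B, C, D, E}, {E} is not a superkey ({E}⁺ restricted to this set is {B, C, E}), so split on E → B, C into {B, C, E} and {D, E}.
{B, C, E} is in BCNF.
{D, E} is in BCNF.
{A, D, F} is in BCNF.

{A, D, F}; {B, C, E}; {D, E}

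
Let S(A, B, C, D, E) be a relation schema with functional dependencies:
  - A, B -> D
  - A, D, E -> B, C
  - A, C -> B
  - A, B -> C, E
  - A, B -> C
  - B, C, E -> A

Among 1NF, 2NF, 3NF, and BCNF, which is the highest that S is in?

Candidate keys: {A, B}, {A, C}, {A, D, E}, {B, C, E}. Prime attributes: {A, B, C, D, E}.
Every FD has a superkey on the left, so the relation is in BCNF.

BCNF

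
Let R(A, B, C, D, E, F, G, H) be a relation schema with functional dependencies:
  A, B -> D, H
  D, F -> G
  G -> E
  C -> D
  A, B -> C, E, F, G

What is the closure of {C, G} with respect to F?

{C, D, E, G}

Start with {C, G}.
G -> E applies; add {E} → now {C, E, G}.
C -> D applies; add {D} → now {C, D, E, G}.
No further FD applies.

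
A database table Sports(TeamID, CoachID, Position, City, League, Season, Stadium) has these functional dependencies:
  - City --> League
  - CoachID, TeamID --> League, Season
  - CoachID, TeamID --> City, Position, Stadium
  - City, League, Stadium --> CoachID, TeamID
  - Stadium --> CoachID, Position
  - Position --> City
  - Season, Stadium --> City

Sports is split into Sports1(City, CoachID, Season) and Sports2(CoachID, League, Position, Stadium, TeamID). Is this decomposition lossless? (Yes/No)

No

Sports1 ∩ Sports2 = {CoachID}; its closure under F is {CoachID}.
Sports1 ⊄ {CoachID} and Sports2 ⊄ {CoachID}, so the split is lossy.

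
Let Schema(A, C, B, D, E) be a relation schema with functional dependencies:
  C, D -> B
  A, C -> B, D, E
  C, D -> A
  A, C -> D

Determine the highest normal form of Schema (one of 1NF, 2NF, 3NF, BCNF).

BCNF

Candidate keys: {A, C}, {C, D}. Prime attributes: {A, C, D}.
The left-hand side of every FD is a superkey, so BCNF is satisfied.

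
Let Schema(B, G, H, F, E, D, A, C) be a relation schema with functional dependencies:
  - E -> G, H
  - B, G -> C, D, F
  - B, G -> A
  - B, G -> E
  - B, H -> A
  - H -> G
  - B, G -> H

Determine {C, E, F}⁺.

Start with {C, E, F}.
E -> G, H applies; add {G, H} → now {C, E, F, G, H}.
No further FD applies.

{C, E, F, G, H}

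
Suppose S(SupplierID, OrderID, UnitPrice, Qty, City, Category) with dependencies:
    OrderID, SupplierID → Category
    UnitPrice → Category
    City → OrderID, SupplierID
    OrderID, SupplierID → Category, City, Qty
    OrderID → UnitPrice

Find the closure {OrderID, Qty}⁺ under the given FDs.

Start with {OrderID, Qty}.
OrderID → UnitPrice applies; add {UnitPrice} → now {OrderID, Qty, UnitPrice}.
UnitPrice → Category applies; add {Category} → now {Category, OrderID, Qty, UnitPrice}.
No further FD applies.

{Category, OrderID, Qty, UnitPrice}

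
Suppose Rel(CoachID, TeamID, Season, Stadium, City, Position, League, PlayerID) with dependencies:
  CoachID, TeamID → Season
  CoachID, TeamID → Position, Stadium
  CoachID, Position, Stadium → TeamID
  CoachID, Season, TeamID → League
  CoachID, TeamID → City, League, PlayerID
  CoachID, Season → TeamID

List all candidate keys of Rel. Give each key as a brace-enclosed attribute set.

{CoachID, Position, Stadium}, {CoachID, Season}, {CoachID, TeamID}

{CoachID} never appears on the right of any FD, so every key must include it.
{CoachID, Season}⁺ = {City, CoachID, League, PlayerID, Position, Season, Stadium, TeamID}, which is every attribute, so {CoachID, Season} is a candidate key.
{CoachID, TeamID}⁺ = {City, CoachID, League, PlayerID, Position, Season, Stadium, TeamID}, which is every attribute, so {CoachID, TeamID} is a candidate key.
{CoachID, Position, Stadium}⁺ = {City, CoachID, League, PlayerID, Position, Season, Stadium, TeamID}, which is every attribute, so {CoachID, Position, Stadium} is a candidate key.
These are minimal and exhaustive — every other superkey contains one of them.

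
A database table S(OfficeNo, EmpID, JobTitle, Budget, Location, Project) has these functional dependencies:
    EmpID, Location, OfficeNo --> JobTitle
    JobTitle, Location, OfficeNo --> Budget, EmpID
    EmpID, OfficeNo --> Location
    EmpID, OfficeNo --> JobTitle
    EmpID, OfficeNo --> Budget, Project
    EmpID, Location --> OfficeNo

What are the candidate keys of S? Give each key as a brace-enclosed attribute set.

{EmpID, Location}⁺ = {Budget, EmpID, JobTitle, Location, OfficeNo, Project}, which is every attribute, so {EmpID, Location} is a candidate key.
{EmpID, OfficeNo}⁺ = {Budget, EmpID, JobTitle, Location, OfficeNo, Project}, which is every attribute, so {EmpID, OfficeNo} is a candidate key.
{JobTitle, Location, OfficeNo}⁺ = {Budget, EmpID, JobTitle, Location, OfficeNo, Project}, which is every attribute, so {JobTitle, Location, OfficeNo} is a candidate key.
These are minimal and exhaustive — every other superkey contains one of them.

{EmpID, Location}, {EmpID, OfficeNo}, {JobTitle, Location, OfficeNo}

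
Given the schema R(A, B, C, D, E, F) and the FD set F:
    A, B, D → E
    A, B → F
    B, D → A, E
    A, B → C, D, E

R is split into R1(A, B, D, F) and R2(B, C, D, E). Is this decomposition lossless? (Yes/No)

R1 ∩ R2 = {B, D}; its closure under F is {A, B, C, D, E, F}.
R1 is contained in that closure, so R1 ∩ R2 → R1 holds and the join is lossless.

Yes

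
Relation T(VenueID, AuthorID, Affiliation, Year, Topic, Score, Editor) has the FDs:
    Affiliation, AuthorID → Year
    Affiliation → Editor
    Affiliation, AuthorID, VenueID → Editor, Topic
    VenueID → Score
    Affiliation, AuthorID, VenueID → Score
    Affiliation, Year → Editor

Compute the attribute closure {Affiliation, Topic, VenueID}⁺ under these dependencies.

{Affiliation, Editor, Score, Topic, VenueID}

Start with {Affiliation, Topic, VenueID}.
Affiliation → Editor applies; add {Editor} → now {Affiliation, Editor, Topic, VenueID}.
VenueID → Score applies; add {Score} → now {Affiliation, Editor, Score, Topic, VenueID}.
No further FD applies.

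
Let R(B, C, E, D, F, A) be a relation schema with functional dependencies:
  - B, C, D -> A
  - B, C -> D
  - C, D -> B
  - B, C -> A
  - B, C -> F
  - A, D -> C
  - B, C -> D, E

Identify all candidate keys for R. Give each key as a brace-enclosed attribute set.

Closure of {A, D} is {A, B, C, D, E, F}, the whole schema; {A, D} is a candidate key.
Closure of {B, C} is {A, B, C, D, E, F}, the whole schema; {B, C} is a candidate key.
Closure of {C, D} is {A, B, C, D, E, F}, the whole schema; {C, D} is a candidate key.
Any other superkey properly contains one of these, so there are no further candidate keys.

{A, D}, {B, C}, {C, D}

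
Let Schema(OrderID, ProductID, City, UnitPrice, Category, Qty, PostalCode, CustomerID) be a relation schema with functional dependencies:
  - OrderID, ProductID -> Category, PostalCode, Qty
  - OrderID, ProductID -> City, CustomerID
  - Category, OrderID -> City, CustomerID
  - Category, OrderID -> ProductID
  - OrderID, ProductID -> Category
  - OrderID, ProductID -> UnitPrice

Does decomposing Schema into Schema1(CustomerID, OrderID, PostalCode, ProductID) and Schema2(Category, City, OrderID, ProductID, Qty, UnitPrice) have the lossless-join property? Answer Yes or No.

Yes

The shared attributes are {OrderID, ProductID} and {OrderID, ProductID}⁺ = {Category, City, CustomerID, OrderID, PostalCode, ProductID, Qty, UnitPrice}.
Schema1 is contained in that closure, so Schema1 ∩ Schema2 -> Schema1 holds and the join is lossless.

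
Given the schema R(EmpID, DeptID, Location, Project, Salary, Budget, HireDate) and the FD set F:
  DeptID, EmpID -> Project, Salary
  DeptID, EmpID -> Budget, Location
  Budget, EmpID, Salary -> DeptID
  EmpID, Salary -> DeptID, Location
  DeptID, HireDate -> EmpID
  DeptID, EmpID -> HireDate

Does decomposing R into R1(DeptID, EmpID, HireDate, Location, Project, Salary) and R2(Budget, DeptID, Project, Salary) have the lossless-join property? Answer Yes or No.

No

Common attributes: {DeptID, Project, Salary}; their closure is {DeptID, Project, Salary}.
The closure covers neither R1 nor R2 entirely; the join is not lossless.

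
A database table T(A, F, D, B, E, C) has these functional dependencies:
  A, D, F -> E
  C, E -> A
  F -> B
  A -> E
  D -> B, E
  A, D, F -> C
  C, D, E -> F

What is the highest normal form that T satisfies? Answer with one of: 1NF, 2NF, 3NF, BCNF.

Candidate keys: {A, D, F}, {C, D}. Prime attributes: {A, C, D, F}.
C, E -> A: {C, E}⁺ = {A, C, E}, which is not all of the attributes, so the left side is not a superkey — BCNF is violated.
F -> B has non-prime {B} on the right and a non-superkey on the left, so 3NF fails.
Since {D} ⊂ {C, D} and {D}⁺ ⊇ {B, E} with {B, E} non-prime, there is a partial dependency; 2NF fails.

1NF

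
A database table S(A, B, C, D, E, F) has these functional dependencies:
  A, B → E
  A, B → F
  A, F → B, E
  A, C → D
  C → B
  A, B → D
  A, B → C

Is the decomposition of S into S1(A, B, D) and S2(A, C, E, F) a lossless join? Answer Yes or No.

No

Common attributes: {A}; their closure is {A}.
S1 ⊄ {A} and S2 ⊄ {A}, so the split is lossy.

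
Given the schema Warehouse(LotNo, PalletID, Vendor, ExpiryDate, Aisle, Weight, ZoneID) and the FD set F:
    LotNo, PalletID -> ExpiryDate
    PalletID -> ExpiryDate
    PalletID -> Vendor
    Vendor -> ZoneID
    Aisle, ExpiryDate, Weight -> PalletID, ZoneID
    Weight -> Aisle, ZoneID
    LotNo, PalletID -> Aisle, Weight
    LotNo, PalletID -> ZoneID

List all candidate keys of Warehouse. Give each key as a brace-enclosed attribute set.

Attributes never on any right-hand side: {LotNo} — every candidate key must contain it.
Closure of {LotNo, PalletID} is {Aisle, ExpiryDate, LotNo, PalletID, Vendor, Weight, ZoneID}, the whole schema; {LotNo, PalletID} is a candidate key.
Closure of {ExpiryDate, LotNo, Weight} is {Aisle, ExpiryDate, LotNo, PalletID, Vendor, Weight, ZoneID}, the whole schema; {ExpiryDate, LotNo, Weight} is a candidate key.
No proper subset of any of these is a key, and no other minimal superkey exists.

{ExpiryDate, LotNo, Weight}, {LotNo, PalletID}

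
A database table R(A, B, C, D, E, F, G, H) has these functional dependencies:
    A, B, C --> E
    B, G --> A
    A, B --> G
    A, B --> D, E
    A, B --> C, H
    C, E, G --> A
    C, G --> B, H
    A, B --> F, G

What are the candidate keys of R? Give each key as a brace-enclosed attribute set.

{A, B}⁺ = {A, B, C, D, E, F, G, H}, which is every attribute, so {A, B} is a candidate key.
{B, G}⁺ = {A, B, C, D, E, F, G, H}, which is every attribute, so {B, G} is a candidate key.
{C, G}⁺ = {A, B, C, D, E, F, G, H}, which is every attribute, so {C, G} is a candidate key.
These are minimal and exhaustive — every other superkey contains one of them.

{A, B}, {B, G}, {C, G}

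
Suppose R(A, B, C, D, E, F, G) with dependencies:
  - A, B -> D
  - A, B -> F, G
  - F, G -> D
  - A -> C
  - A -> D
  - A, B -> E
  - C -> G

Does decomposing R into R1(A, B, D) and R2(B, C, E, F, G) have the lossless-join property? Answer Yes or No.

The shared attributes are {B} and {B}⁺ = {B}.
The closure covers neither R1 nor R2 entirely; the join is not lossless.

No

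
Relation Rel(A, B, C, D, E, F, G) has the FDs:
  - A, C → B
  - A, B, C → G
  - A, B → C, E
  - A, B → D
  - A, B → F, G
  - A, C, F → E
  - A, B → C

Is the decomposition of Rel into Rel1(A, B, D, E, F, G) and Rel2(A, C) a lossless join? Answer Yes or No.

The shared attributes are {A} and {A}⁺ = {A}.
Rel1 ⊄ {A} and Rel2 ⊄ {A}, so the split is lossy.

No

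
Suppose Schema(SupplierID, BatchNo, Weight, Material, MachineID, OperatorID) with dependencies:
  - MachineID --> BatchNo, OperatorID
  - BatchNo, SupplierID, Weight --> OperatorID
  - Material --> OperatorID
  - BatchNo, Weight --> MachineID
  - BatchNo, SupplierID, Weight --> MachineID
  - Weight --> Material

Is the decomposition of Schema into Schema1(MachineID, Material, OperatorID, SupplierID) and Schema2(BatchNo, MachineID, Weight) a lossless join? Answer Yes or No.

Schema1 ∩ Schema2 = {MachineID}; its closure under F is {BatchNo, MachineID, OperatorID}.
Neither Schema1 nor Schema2 is contained in that closure, so the decomposition is lossy.

No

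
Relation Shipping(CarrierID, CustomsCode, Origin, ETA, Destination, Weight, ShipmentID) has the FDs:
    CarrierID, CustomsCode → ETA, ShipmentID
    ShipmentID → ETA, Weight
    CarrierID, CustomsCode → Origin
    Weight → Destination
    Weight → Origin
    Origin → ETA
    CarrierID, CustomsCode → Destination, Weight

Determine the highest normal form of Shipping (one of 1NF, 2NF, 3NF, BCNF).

Candidate key: {CarrierID, CustomsCode}. Prime attributes: {CarrierID, CustomsCode}.
For ShipmentID → ETA, Weight we have {ShipmentID}⁺ = {Destination, ETA, Origin, ShipmentID, Weight}; {ShipmentID} is not a superkey, so BCNF fails.
ShipmentID → ETA, Weight has non-prime {ETA, Weight} on the right and a non-superkey on the left, so 3NF fails.
Checking every proper subset of each key, none determines a non-prime attribute — 2NF is satisfied.

2NF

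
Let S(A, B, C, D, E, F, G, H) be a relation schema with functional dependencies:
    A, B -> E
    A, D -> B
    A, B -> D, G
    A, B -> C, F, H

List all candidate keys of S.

{A, B}, {A, D}

No FD produces {A}, so it must be in every candidate key.
{A, B}⁺ = {A, B, C, D, E, F, G, H}, which is every attribute, so {A, B} is a candidate key.
{A, D}⁺ = {A, B, C, D, E, F, G, H}, which is every attribute, so {A, D} is a candidate key.
These are minimal and exhaustive — every other superkey contains one of them.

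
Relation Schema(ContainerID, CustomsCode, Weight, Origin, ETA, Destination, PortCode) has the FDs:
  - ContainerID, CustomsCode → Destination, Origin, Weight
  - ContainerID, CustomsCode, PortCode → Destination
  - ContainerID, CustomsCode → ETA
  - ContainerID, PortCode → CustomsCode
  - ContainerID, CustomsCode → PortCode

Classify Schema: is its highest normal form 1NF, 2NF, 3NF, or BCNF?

Candidate keys: {ContainerID, CustomsCode}, {ContainerID, PortCode}. Prime attributes: {ContainerID, CustomsCode, PortCode}.
The left-hand side of every FD is a superkey, so BCNF is satisfied.

BCNF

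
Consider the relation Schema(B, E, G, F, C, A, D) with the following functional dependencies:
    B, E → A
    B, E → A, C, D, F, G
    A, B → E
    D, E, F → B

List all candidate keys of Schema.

{A, B}⁺ = {A, B, C, D, E, F, G} — all of the relation — so {A, B} is a candidate key.
{B, E}⁺ = {A, B, C, D, E, F, G} — all of the relation — so {B, E} is a candidate key.
{D, E, F}⁺ = {A, B, C, D, E, F, G} — all of the relation — so {D, E, F} is a candidate key.
No proper subset of any of these is a key, and no other minimal superkey exists.

{A, B}, {B, E}, {D, E, F}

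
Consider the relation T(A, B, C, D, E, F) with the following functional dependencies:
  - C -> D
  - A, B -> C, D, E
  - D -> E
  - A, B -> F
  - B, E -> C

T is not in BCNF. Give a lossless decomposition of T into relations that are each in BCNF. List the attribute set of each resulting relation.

Candidate key of the original relation: {A, B}.
Within {A, B, C, D, E, F}: {C}⁺ ∩ {A, B, C, D, E, F} = {C, D, E}, not the whole set, so C -> D, E violates BCNF; decompose into {C, D, E} and {A, B, C, F}.
Within {C, D, E}: {D}⁺ ∩ {C, D, E} = {D, E}, not the whole set, so D -> E violates BCNF; decompose into {D, E} and {C, D}.
{D, E} has no BCNF violation.
{C, D} has no BCNF violation.
{A, B, C, F} has no BCNF violation.

{A, B, C, F}; {C, D}; {D, E}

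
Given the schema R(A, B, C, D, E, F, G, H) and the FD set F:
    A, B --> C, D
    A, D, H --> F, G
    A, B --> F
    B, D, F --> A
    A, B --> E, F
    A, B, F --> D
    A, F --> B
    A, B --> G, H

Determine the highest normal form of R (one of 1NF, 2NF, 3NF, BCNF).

Candidate keys: {A, B}, {A, D, H}, {A, F}, {B, D, F}. Prime attributes: {A, B, D, F, H}.
Each dependency's left side is a superkey — BCNF holds.

BCNF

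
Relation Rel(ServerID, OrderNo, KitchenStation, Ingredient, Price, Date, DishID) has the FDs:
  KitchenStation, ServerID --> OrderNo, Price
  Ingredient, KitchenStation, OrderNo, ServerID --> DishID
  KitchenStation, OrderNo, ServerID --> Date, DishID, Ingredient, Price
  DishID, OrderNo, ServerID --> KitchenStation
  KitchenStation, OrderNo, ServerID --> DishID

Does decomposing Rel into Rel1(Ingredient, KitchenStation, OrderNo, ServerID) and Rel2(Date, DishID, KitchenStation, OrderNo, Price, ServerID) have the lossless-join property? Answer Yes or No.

Rel1 ∩ Rel2 = {KitchenStation, OrderNo, ServerID}; its closure under F is {Date, DishID, Ingredient, KitchenStation, OrderNo, Price, ServerID}.
Since Rel1 ⊆ {Date, DishID, Ingredient, KitchenStation, OrderNo, Price, ServerID}, the intersection is a superkey of Rel1; the decomposition is lossless.

Yes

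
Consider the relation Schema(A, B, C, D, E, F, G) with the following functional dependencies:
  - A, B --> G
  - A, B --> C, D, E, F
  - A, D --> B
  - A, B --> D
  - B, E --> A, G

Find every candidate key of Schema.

{A, B}, {A, D}, {B, E}

{A, B} is a candidate key since {A, B}⁺ = {A, B, C, D, E, F, G} covers every attribute.
{A, D} is a candidate key since {A, D}⁺ = {A, B, C, D, E, F, G} covers every attribute.
{B, E} is a candidate key since {B, E}⁺ = {A, B, C, D, E, F, G} covers every attribute.
Any other superkey properly contains one of these, so there are no further candidate keys.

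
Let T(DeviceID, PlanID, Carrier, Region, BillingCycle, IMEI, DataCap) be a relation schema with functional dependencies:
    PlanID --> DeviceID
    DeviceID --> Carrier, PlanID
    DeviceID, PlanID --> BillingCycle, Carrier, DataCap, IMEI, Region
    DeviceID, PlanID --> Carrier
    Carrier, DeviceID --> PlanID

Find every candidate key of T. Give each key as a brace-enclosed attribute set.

{DeviceID}, {PlanID}

{DeviceID} is a candidate key since {DeviceID}⁺ = {BillingCycle, Carrier, DataCap, DeviceID, IMEI, PlanID, Region} covers every attribute.
{PlanID} is a candidate key since {PlanID}⁺ = {BillingCycle, Carrier, DataCap, DeviceID, IMEI, PlanID, Region} covers every attribute.
No proper subset of any of these is a key, and no other minimal superkey exists.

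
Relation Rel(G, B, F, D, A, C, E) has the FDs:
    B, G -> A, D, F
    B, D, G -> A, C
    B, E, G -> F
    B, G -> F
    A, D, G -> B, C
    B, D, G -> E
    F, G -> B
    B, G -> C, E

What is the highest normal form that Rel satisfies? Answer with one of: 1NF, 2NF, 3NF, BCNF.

BCNF

Candidate keys: {A, D, G}, {B, G}, {F, G}. Prime attributes: {A, B, D, F, G}.
Every FD has a superkey on the left, so the relation is in BCNF.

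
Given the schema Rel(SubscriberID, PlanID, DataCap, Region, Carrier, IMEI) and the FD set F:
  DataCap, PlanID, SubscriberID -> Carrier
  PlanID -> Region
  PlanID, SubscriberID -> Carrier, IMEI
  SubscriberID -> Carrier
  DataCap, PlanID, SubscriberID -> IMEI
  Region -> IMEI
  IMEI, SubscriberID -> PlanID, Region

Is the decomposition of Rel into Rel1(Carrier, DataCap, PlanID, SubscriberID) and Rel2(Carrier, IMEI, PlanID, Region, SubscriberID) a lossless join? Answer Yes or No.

Common attributes: {Carrier, PlanID, SubscriberID}; their closure is {Carrier, IMEI, PlanID, Region, SubscriberID}.
This includes all of Rel2, so the common attributes are a superkey of Rel2 — the join is lossless.

Yes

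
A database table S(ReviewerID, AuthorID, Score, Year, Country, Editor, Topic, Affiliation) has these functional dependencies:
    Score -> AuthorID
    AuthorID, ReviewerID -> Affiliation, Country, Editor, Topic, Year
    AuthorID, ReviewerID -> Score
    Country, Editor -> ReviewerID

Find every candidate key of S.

{AuthorID, Country, Editor}, {AuthorID, ReviewerID}, {Country, Editor, Score}, {ReviewerID, Score}

{AuthorID, ReviewerID}⁺ = {Affiliation, AuthorID, Country, Editor, ReviewerID, Score, Topic, Year} — all of the relation — so {AuthorID, ReviewerID} is a candidate key.
{ReviewerID, Score}⁺ = {Affiliation, AuthorID, Country, Editor, ReviewerID, Score, Topic, Year} — all of the relation — so {ReviewerID, Score} is a candidate key.
{AuthorID, Country, Editor}⁺ = {Affiliation, AuthorID, Country, Editor, ReviewerID, Score, Topic, Year} — all of the relation — so {AuthorID, Country, Editor} is a candidate key.
{Country, Editor, Score}⁺ = {Affiliation, AuthorID, Country, Editor, ReviewerID, Score, Topic, Year} — all of the relation — so {Country, Editor, Score} is a candidate key.
No proper subset of any of these is a key, and no other minimal superkey exists.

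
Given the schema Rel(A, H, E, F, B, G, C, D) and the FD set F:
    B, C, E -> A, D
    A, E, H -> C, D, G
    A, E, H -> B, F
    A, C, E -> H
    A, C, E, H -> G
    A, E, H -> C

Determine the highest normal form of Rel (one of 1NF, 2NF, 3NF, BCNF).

Candidate keys: {A, C, E}, {A, E, H}, {B, C, E}. Prime attributes: {A, B, C, E, H}.
Each dependency's left side is a superkey — BCNF holds.

BCNF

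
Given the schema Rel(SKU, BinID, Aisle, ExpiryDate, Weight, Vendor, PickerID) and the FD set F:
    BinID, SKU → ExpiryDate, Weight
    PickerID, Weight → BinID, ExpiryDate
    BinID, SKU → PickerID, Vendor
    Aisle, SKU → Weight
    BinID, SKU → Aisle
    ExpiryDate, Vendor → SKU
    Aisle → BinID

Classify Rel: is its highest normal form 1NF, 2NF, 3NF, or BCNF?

3NF

Candidate keys: {Aisle, ExpiryDate, Vendor}, {Aisle, SKU}, {BinID, ExpiryDate, Vendor}, {BinID, SKU}, {PickerID, SKU, Weight}, {PickerID, Vendor, Weight}. Prime attributes: {Aisle, BinID, ExpiryDate, PickerID, SKU, Vendor, Weight}.
PickerID, Weight → BinID, ExpiryDate breaks BCNF: {PickerID, Weight}⁺ = {BinID, ExpiryDate, PickerID, Weight}, so {PickerID, Weight} is not a superkey.
Since {BinID, ExpiryDate} ⊆ prime attributes and every other non-superkey FD also has a prime right side, the schema is in 3NF.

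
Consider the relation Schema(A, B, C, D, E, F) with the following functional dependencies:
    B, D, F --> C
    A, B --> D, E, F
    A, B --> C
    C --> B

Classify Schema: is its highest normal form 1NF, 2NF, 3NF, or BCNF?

Candidate keys: {A, B}, {A, C}. Prime attributes: {A, B, C}.
B, D, F --> C breaks BCNF: {B, D, F}⁺ = {B, C, D, F}, so {B, D, F} is not a superkey.
Since {C} ⊆ prime attributes and every other non-superkey FD also has a prime right side, the schema is in 3NF.

3NF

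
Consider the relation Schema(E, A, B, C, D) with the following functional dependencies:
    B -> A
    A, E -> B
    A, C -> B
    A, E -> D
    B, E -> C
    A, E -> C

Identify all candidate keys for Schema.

{A, E}, {B, E}

No FD produces {E}, so it must be in every candidate key.
Closure of {A, E} is {A, B, C, D, E}, the whole schema; {A, E} is a candidate key.
Closure of {B, E} is {A, B, C, D, E}, the whole schema; {B, E} is a candidate key.
No proper subset of any of these is a key, and no other minimal superkey exists.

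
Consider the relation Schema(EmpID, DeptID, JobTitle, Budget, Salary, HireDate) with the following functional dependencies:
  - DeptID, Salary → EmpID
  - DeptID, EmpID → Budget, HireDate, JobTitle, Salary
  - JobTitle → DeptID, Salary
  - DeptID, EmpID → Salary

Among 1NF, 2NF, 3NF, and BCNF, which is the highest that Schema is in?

Candidate keys: {DeptID, EmpID}, {DeptID, Salary}, {JobTitle}. Prime attributes: {DeptID, EmpID, JobTitle, Salary}.
The left-hand side of every FD is a superkey, so BCNF is satisfied.

BCNF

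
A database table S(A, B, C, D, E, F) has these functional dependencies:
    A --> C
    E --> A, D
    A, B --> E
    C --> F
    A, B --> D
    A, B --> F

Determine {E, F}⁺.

Start with {E, F}.
E --> A, D applies; add {A, D} → now {A, D, E, F}.
A --> C applies; add {C} → now {A, C, D, E, F}.
No further FD applies.

{A, C, D, E, F}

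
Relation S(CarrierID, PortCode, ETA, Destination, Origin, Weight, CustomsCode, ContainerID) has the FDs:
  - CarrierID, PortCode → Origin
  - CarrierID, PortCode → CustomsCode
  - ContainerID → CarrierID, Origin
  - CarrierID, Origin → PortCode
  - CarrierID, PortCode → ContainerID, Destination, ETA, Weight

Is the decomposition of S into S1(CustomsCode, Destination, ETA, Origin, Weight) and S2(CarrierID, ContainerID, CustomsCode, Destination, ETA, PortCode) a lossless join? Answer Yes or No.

S1 ∩ S2 = {CustomsCode, Destination, ETA}; its closure under F is {CustomsCode, Destination, ETA}.
S1 ⊄ {CustomsCode, Destination, ETA} and S2 ⊄ {CustomsCode, Destination, ETA}, so the split is lossy.

No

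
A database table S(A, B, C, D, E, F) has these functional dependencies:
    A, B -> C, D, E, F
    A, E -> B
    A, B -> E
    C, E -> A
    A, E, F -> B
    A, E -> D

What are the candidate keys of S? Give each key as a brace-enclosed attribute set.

{A, B} is a candidate key since {A, B}⁺ = {A, B, C, D, E, F} covers every attribute.
{A, E} is a candidate key since {A, E}⁺ = {A, B, C, D, E, F} covers every attribute.
{C, E} is a candidate key since {C, E}⁺ = {A, B, C, D, E, F} covers every attribute.
These are minimal and exhaustive — every other superkey contains one of them.

{A, B}, {A, E}, {C, E}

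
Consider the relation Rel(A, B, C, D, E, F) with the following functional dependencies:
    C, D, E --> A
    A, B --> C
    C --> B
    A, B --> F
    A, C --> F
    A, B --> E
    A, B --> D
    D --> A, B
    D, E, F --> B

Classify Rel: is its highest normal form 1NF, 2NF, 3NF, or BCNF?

3NF

Candidate keys: {A, B}, {A, C}, {D}. Prime attributes: {A, B, C, D}.
C --> B breaks BCNF: {C}⁺ = {B, C}, so {C} is not a superkey.
But every attribute on its right side ({B}) is prime, and the same holds for every other non-superkey FD, so 3NF still holds.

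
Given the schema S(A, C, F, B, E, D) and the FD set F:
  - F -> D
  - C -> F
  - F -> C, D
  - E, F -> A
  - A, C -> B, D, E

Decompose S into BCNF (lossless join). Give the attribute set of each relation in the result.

Candidate keys of the original relation: {A, C}, {A, F}, {C, E}, {E, F}.
In {A, B, C, D, E, F}, {F} is not a superkey ({F}⁺ restricted to this set is {C, D, F}), so split on F -> C, D into {C, D, F} and {A, B, E, F}.
{C, D, F} is in BCNF.
{A, B, E, F} is in BCNF.

{A, B, E, F}; {C, D, F}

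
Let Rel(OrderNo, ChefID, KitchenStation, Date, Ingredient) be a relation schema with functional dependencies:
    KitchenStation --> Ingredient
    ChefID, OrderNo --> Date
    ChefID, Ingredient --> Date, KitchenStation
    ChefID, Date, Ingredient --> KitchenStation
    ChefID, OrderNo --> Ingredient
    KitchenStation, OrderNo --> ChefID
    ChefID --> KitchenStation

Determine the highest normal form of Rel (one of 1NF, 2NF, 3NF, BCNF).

1NF

Candidate keys: {ChefID, OrderNo}, {KitchenStation, OrderNo}. Prime attributes: {ChefID, KitchenStation, OrderNo}.
KitchenStation --> Ingredient: {KitchenStation}⁺ = {Ingredient, KitchenStation}, which is not all of the attributes, so the left side is not a superkey — BCNF is violated.
Because {Ingredient} is non-prime and the left side of KitchenStation --> Ingredient is not a superkey, the relation is not in 3NF.
{ChefID} is a proper subset of the key {ChefID, OrderNo}, and {ChefID}⁺ contains the non-prime attributes {Date, Ingredient} — a partial dependency, so 2NF is violated.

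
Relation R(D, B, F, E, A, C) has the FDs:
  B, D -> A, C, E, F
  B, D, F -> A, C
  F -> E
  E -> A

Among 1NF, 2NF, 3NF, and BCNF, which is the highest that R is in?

Candidate key: {B, D}. Prime attributes: {B, D}.
F -> E breaks BCNF: {F}⁺ = {A, E, F}, so {F} is not a superkey.
F -> E has non-prime {E} on the right and a non-superkey on the left, so 3NF fails.
Checking every proper subset of each key, none determines a non-prime attribute — 2NF is satisfied.

2NF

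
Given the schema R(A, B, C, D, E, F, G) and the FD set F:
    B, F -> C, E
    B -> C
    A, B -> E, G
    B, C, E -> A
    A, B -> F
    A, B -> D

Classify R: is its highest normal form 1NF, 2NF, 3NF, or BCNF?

Candidate keys: {A, B}, {B, E}, {B, F}. Prime attributes: {A, B, E, F}.
B -> C: {B}⁺ = {B, C}, which is not all of the attributes, so the left side is not a superkey — BCNF is violated.
B -> C has non-prime {C} on the right and a non-superkey on the left, so 3NF fails.
Since {B} ⊂ {A, B} and {B}⁺ ⊇ {C} with {C} non-prime, there is a partial dependency; 2NF fails.

1NF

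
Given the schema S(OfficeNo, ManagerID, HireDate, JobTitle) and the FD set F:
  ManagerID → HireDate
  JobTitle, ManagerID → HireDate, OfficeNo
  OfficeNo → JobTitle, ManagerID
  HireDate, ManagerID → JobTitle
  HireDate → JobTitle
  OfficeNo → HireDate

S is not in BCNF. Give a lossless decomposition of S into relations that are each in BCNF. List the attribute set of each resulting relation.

{HireDate, JobTitle}; {HireDate, ManagerID, OfficeNo}

Candidate keys of the original relation: {ManagerID}, {OfficeNo}.
In {HireDate, JobTitle, ManagerID, OfficeNo}, {HireDate} is not a superkey ({HireDate}⁺ restricted to this set is {HireDate, JobTitle}), so split on HireDate → JobTitle into {HireDate, JobTitle} and {HireDate, ManagerID, OfficeNo}.
{HireDate, JobTitle} has no BCNF violation.
{HireDate, ManagerID, OfficeNo} has no BCNF violation.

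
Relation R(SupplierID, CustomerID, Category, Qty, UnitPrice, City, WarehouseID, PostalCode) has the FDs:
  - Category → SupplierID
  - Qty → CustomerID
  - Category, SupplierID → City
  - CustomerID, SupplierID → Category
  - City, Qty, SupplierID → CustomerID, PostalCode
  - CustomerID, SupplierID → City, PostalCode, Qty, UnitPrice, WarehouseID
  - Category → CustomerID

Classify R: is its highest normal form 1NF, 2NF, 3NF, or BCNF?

Candidate keys: {Category}, {CustomerID, SupplierID}, {Qty, SupplierID}. Prime attributes: {Category, CustomerID, Qty, SupplierID}.
For Qty → CustomerID we have {Qty}⁺ = {CustomerID, Qty}; {Qty} is not a superkey, so BCNF fails.
Its right-hand attributes {CustomerID} are all prime, as are those of every other non-superkey FD — the relation is in 3NF.

3NF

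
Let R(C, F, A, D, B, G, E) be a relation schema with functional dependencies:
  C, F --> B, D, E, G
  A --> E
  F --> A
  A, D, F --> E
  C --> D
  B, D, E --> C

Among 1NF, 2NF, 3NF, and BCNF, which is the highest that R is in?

1NF

Candidate keys: {B, D, F}, {C, F}. Prime attributes: {B, C, D, F}.
A --> E: {A}⁺ = {A, E}, which is not all of the attributes, so the left side is not a superkey — BCNF is violated.
Because {E} is non-prime and the left side of A --> E is not a superkey, the relation is not in 3NF.
Since {F} ⊂ {C, F} and {F}⁺ ⊇ {A, E} with {A, E} non-prime, there is a partial dependency; 2NF fails.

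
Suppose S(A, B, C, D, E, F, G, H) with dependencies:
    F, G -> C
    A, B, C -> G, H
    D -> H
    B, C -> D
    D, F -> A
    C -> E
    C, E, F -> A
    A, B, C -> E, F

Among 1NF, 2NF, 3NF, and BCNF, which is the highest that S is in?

1NF

Candidate keys: {A, B, C}, {B, C, F}, {B, F, G}. Prime attributes: {A, B, C, F, G}.
F, G -> C: {F, G}⁺ = {A, C, E, F, G}, which is not all of the attributes, so the left side is not a superkey — BCNF is violated.
D -> H has non-prime {H} on the right and a non-superkey on the left, so 3NF fails.
Since {C} ⊂ {A, B, C} and {C}⁺ ⊇ {E} with {E} non-prime, there is a partial dependency; 2NF fails.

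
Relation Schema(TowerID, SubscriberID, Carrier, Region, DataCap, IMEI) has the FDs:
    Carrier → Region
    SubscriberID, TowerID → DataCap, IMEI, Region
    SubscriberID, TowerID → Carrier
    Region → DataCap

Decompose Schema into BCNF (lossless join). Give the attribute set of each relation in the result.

Candidate key of the original relation: {SubscriberID, TowerID}.
{Carrier, DataCap, IMEI, Region, SubscriberID, TowerID}: {Carrier} determines {Carrier, DataCap, Region} here but is not a superkey — split on Carrier → DataCap, Region, giving {Carrier, DataCap, Region} and {Carrier, IMEI, SubscriberID, TowerID}.
{Carrier, DataCap, Region}: {Region} determines {DataCap, Region} here but is not a superkey — split on Region → DataCap, giving {DataCap, Region} and {Carrier, Region}.
{DataCap, Region} has no BCNF violation.
{Carrier, Region} has no BCNF violation.
{Carrier, IMEI, SubscriberID, TowerID} has no BCNF violation.

{Carrier, IMEI, SubscriberID, TowerID}; {Carrier, Region}; {DataCap, Region}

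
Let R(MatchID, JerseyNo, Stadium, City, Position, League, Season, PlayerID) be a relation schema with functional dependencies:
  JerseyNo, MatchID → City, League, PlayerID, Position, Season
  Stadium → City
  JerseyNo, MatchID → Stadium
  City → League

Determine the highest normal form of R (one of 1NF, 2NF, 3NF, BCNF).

Candidate key: {JerseyNo, MatchID}. Prime attributes: {JerseyNo, MatchID}.
For Stadium → City we have {Stadium}⁺ = {City, League, Stadium}; {Stadium} is not a superkey, so BCNF fails.
Stadium → City determines the non-prime attribute {City} from a non-superkey — 3NF is violated.
Checking every proper subset of each key, none determines a non-prime attribute — 2NF is satisfied.

2NF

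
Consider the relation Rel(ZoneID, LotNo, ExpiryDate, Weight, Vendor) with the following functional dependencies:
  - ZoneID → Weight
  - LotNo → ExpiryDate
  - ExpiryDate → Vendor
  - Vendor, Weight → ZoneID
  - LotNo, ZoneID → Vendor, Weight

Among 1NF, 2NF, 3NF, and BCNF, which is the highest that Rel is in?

1NF

Candidate keys: {LotNo, Weight}, {LotNo, ZoneID}. Prime attributes: {LotNo, Weight, ZoneID}.
For ZoneID → Weight we have {ZoneID}⁺ = {Weight, ZoneID}; {ZoneID} is not a superkey, so BCNF fails.
Because {ExpiryDate} is non-prime and the left side of LotNo → ExpiryDate is not a superkey, the relation is not in 3NF.
{LotNo} is a proper subset of the key {LotNo, Weight}, and {LotNo}⁺ contains the non-prime attributes {ExpiryDate, Vendor} — a partial dependency, so 2NF is violated.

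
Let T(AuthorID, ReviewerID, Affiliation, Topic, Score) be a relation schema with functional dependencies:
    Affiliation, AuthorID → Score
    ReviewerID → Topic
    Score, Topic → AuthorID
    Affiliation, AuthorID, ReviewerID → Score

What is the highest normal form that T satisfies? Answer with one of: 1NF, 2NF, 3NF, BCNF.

1NF

Candidate keys: {Affiliation, AuthorID, ReviewerID}, {Affiliation, ReviewerID, Score}. Prime attributes: {Affiliation, AuthorID, ReviewerID, Score}.
Affiliation, AuthorID → Score: {Affiliation, AuthorID}⁺ = {Affiliation, AuthorID, Score}, which is not all of the attributes, so the left side is not a superkey — BCNF is violated.
ReviewerID → Topic has non-prime {Topic} on the right and a non-superkey on the left, so 3NF fails.
The proper key subset {ReviewerID} of {Affiliation, AuthorID, ReviewerID} determines non-prime {Topic}, so the relation is not even in 2NF.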